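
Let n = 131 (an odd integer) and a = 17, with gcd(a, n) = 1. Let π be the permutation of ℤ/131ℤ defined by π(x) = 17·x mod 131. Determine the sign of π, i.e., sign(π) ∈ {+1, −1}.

-1

Start at x=56: 56 → 35 → 71 → 28 → 83 → 101 → 14 → … (one orbit).
The orbit structure of x ↦ 17x mod 131: 2 orbits of sizes [130, 1].
With 2 cycles on 131 points, sign = (−1)^{131−2} = -1.
(17|131)_J = -1 (Zolotarev's lemma cross-check).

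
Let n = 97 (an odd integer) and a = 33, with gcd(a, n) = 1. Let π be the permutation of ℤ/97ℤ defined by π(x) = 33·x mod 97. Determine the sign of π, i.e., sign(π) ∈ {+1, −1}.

Trace 50: π^k(50) = [50, 1, 33, 22, 47, 96, 64] for k=0..6.
π_33 has 13 disjoint cycles with lengths [8, 8, 8, 8, 8, 8, 8, 8, 8, 8, 8, 8, 1] on {0,…,96}.
97 − 13 = 84 transpositions; sign(π) = (−1)^84 = +1.
(33|97)_J = +1 (Zolotarev's lemma cross-check).

+1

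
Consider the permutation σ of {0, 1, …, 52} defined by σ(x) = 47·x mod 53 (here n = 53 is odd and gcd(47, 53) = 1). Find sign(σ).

Orbit of 24 under x↦47x: [24, 15, 16, 10, 46, 42, 13]… (length divides ord_53(47)).
The orbit structure of x ↦ 47x mod 53: 5 orbits of sizes [13, 13, 13, 13, 1].
With 5 cycles on 53 points, sign = (−1)^{53−5} = +1.
Check: (47/53) = +1 by Zolotarev.

+1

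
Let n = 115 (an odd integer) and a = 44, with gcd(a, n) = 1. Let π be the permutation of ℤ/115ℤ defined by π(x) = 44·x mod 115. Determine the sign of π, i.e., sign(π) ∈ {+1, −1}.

Orbit of 14 under x↦44x: [14, 41, 79, 26, 109, 81, 114]… (length divides ord_115(44)).
Cycle lengths of π_44 on ℤ/115ℤ: [22, 22, 22, 22, 22, 2, 2, 1]; 8 cycles in total.
115 − 8 = 107 transpositions; sign(π) = (−1)^107 = -1.
The Jacobi symbol (44|115) = -1 (Zolotarev) agrees.

-1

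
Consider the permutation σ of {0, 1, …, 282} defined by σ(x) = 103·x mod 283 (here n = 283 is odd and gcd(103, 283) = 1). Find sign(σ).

+1

Orbit of 158 under x↦103x: [158, 143, 13, 207, 96, 266, 230]… (length divides ord_283(103)).
Cycle type of π: 141×2 + 1; total 3 cycles.
n − c = 283 − 3 = 280; sign = (−1)^280 = +1.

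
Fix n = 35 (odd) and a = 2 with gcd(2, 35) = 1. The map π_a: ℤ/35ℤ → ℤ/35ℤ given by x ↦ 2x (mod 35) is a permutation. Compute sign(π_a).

-1

Orbit of 23 under x↦2x: [23, 11, 22, 9, 18, 1, 2]… (length divides ord_35(2)).
6 cycles of lengths [12, 12, 4, 3, 3, 1].
35 − 6 = 29 transpositions; sign(π) = (−1)^29 = -1.
The Jacobi symbol (2|35) = -1 (Zolotarev) agrees.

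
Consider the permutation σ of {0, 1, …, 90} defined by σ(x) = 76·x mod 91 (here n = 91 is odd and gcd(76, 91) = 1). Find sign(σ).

Orbit of 76 under x↦76x: [76, 43, 83, 29, 20, 64, 41]… (length divides ord_91(76)).
Decompose π into cycles: lengths [12, 12, 12, 12, 12, 12, 12, 2, 2, 2, 1] (11 cycles, including the fixed point 0).
91 − 11 = 80 transpositions; sign(π) = (−1)^80 = +1.
Via Zolotarev, sign(π_{76}) = (76|91) = +1.

+1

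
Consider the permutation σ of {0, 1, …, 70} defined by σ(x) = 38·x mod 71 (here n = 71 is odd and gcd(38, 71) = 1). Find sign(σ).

+1

Orbit of 45 under x↦38x: [45, 6, 15, 2, 5, 48, 49]… (length divides ord_71(38)).
Decompose π into cycles: lengths [35, 35, 1] (3 cycles, including the fixed point 0).
With 3 cycles on 71 points, sign = (−1)^{71−3} = +1.
Zolotarev: (38|71) = +1, matching the cycle-count sign.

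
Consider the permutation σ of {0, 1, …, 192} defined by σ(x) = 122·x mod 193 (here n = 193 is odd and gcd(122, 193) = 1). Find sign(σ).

-1

Trace 158: π^k(158) = [158, 169, 160, 27, 13, 42, 106] for k=0..6.
Cycle type of π: 64×3 + 1; total 4 cycles.
sign(π) = (−1)^{n − #cycles} = (−1)^{193−4} = (−1)^189 = -1.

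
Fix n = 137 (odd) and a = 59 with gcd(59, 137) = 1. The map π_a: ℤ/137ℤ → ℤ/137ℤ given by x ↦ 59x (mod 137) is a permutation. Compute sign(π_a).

+1

Start at x=59: 59 → 56 → 16 → 122 → 74 → 119 → 34 → … (one orbit).
Decompose π into cycles: lengths [17, 17, 17, 17, 17, 17, 17, 17, 1] (9 cycles, including the fixed point 0).
9 cycles on 137: each ℓ→(−1)^(ℓ−1), product (−1)^128 = +1.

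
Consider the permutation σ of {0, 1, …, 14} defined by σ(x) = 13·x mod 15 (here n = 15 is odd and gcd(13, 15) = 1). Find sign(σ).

-1

Orbit of 7 under x↦13x: [7, 1, 13, 4]… (length divides ord_15(13)).
6 cycles of lengths [4, 4, 4, 1, 1, 1].
Σ(ℓ_i−1) = 15−6 = 9; sign = (−1)^9 = -1.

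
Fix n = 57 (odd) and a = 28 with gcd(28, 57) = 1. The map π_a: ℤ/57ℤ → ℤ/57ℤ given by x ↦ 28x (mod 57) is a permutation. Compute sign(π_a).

Start at x=55: 55 → 1 → 28 → 43 → 7 → 25 → 16 → … (one orbit).
The orbit structure of x ↦ 28x mod 57: 9 orbits of sizes [9, 9, 9, 9, 9, 9, 1, 1, 1].
With 9 cycles on 57 points, sign = (−1)^{57−9} = +1.

+1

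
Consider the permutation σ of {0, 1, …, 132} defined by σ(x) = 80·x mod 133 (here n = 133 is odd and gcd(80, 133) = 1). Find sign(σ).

-1

Start at x=100: 100 → 20 → 4 → 54 → 64 → 66 → 93 → … (one orbit).
Cycle type of π: 18×6 + 9×2 + 6 + 1; total 10 cycles.
10 cycles on 133: each ℓ→(−1)^(ℓ−1), product (−1)^123 = -1.
The Jacobi symbol (80|133) = -1 (Zolotarev) agrees.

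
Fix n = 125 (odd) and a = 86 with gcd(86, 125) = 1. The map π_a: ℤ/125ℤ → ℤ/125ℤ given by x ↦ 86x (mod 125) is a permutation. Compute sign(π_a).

Orbit of 31 under x↦86x: [31, 41, 26, 111, 46, 81, 91]… (length divides ord_125(86)).
Cycle type of π: 25×4 + 5×4 + 1×5; total 13 cycles.
With 13 cycles on 125 points, sign = (−1)^{125−13} = +1.
Check: (86/125) = +1 by Zolotarev.

+1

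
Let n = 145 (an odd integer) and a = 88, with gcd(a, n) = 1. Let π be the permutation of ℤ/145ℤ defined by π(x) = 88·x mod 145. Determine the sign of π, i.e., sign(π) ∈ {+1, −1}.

-1

Trace 59: π^k(59) = [59, 117, 1, 88] for k=0..3.
The orbit structure of x ↦ 88x mod 145: 58 orbits of sizes [4, 4, 4, 4, 4, 4, 4, 4, 4, 4, 4, 4, 4, 4, 4, 4, 4, 4, 4, 4, 4, 4, 4, 4, 4, 4, 4, 4, 4, 1, 1, 1, 1, 1, 1, 1, 1, 1, 1, 1, 1, 1, 1, 1, 1, 1, 1, 1, 1, 1, 1, 1, 1, 1, 1, 1, 1, 1].
n − c = 145 − 58 = 87; sign = (−1)^87 = -1.
The Jacobi symbol (88|145) = -1 (Zolotarev) agrees.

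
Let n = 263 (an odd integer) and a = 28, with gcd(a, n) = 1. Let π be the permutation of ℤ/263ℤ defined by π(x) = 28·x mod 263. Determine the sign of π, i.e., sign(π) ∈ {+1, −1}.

-1

Start at x=181: 181 → 71 → 147 → 171 → 54 → 197 → 256 → … (one orbit).
π_28 has 2 disjoint cycles with lengths [262, 1] on {0,…,262}.
Σ(ℓ_i−1) = 263−2 = 261; sign = (−1)^261 = -1.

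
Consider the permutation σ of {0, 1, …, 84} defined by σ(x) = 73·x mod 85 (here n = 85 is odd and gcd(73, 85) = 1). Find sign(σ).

Orbit of 19 under x↦73x: [19, 27, 16, 63, 9, 62, 21]… (length divides ord_85(73)).
Cycle lengths of π_73 on ℤ/85ℤ: [16, 16, 16, 16, 16, 4, 1]; 7 cycles in total.
85 − 7 = 78 transpositions; sign(π) = (−1)^78 = +1.
(73|85)_J = +1 (Zolotarev's lemma cross-check).

+1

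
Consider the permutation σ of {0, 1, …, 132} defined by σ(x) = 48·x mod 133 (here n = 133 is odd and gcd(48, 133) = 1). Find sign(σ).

Trace 106: π^k(106) = [106, 34, 36, 132, 85, 90, 64] for k=0..6.
The orbit structure of x ↦ 48x mod 133: 11 orbits of sizes [18, 18, 18, 18, 18, 18, 18, 2, 2, 2, 1].
133 − 11 = 122 transpositions; sign(π) = (−1)^122 = +1.

+1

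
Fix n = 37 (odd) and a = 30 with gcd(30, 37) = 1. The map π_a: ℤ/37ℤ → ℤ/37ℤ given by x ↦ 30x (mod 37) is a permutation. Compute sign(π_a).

+1

Orbit of 12 under x↦30x: [12, 27, 33, 28, 26, 3, 16]… (length divides ord_37(30)).
π_30 has 3 disjoint cycles with lengths [18, 18, 1] on {0,…,36}.
n − c = 37 − 3 = 34; sign = (−1)^34 = +1.
(30|37)_J = +1 (Zolotarev's lemma cross-check).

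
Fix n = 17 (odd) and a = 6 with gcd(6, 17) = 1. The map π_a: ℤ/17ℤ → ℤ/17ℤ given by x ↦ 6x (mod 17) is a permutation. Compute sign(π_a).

Orbit of 14 under x↦6x: [14, 16, 11, 15, 5, 13, 10]… (length divides ord_17(6)).
2 cycles of lengths [16, 1].
2 cycles on 17: each ℓ→(−1)^(ℓ−1), product (−1)^15 = -1.

-1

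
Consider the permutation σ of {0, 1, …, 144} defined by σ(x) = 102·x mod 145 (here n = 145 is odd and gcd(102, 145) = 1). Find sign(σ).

+1

Orbit of 48 under x↦102x: [48, 111, 12, 64, 3, 16, 37]… (length divides ord_145(102)).
Cycle type of π: 28×5 + 4 + 1; total 7 cycles.
With 7 cycles on 145 points, sign = (−1)^{145−7} = +1.
Check: (102/145) = +1 by Zolotarev.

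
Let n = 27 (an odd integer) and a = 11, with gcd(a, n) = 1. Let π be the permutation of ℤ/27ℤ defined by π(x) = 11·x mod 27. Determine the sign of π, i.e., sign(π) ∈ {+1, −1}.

Start at x=19: 19 → 20 → 4 → 17 → 25 → 5 → 1 → … (one orbit).
4 cycles of lengths [18, 6, 2, 1].
27 − 4 = 23 transpositions; sign(π) = (−1)^23 = -1.
Zolotarev: (11|27) = -1, matching the cycle-count sign.

-1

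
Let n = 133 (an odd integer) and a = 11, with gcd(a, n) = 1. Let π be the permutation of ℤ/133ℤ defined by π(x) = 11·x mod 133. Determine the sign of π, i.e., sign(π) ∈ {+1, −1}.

Trace 11: π^k(11) = [11, 121, 1] for k=0..2.
π_11 has 45 disjoint cycles with lengths [3, 3, 3, 3, 3, 3, 3, 3, 3, 3, 3, 3, 3, 3, 3, 3, 3, 3, 3, 3, 3, 3, 3, 3, 3, 3, 3, 3, 3, 3, 3, 3, 3, 3, 3, 3, 3, 3, 3, 3, 3, 3, 3, 3, 1] on {0,…,132}.
45 cycles on 133: each ℓ→(−1)^(ℓ−1), product (−1)^88 = +1.

+1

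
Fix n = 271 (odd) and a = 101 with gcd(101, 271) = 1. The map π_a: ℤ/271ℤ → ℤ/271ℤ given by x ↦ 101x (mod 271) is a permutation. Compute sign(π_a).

-1

Trace 26: π^k(26) = [26, 187, 188, 18, 192, 151, 75] for k=0..6.
The orbit structure of x ↦ 101x mod 271: 2 orbits of sizes [270, 1].
271 − 2 = 269 transpositions; sign(π) = (−1)^269 = -1.
The Jacobi symbol (101|271) = -1 (Zolotarev) agrees.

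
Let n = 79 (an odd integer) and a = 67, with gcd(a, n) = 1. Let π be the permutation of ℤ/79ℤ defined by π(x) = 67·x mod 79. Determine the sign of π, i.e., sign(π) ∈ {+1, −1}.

+1

Start at x=22: 22 → 52 → 8 → 62 → 46 → 1 → 67 → … (one orbit).
The orbit structure of x ↦ 67x mod 79: 7 orbits of sizes [13, 13, 13, 13, 13, 13, 1].
79 − 7 = 72 transpositions; sign(π) = (−1)^72 = +1.
Check: (67/79) = +1 by Zolotarev.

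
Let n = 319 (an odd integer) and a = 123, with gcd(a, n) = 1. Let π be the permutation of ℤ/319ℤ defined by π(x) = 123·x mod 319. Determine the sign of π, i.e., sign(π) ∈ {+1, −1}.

-1

Orbit of 248 under x↦123x: [248, 199, 233, 268, 107, 82, 197]… (length divides ord_319(123)).
Decompose π into cycles: lengths [70, 70, 70, 70, 10, 7, 7, 7, 7, 1] (10 cycles, including the fixed point 0).
sign(π) = (−1)^{n − #cycles} = (−1)^{319−10} = (−1)^309 = -1.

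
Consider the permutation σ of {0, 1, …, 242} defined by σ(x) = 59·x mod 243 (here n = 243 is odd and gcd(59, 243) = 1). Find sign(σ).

Start at x=76: 76 → 110 → 172 → 185 → 223 → 35 → 121 → … (one orbit).
6 cycles of lengths [162, 54, 18, 6, 2, 1].
n − c = 243 − 6 = 237; sign = (−1)^237 = -1.

-1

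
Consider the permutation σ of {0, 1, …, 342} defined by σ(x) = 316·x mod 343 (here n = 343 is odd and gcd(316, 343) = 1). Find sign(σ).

+1

Trace 29: π^k(29) = [29, 246, 218, 288, 113, 36, 57] for k=0..6.
Cycle type of π: 49×6 + 7×6 + 1×7; total 19 cycles.
19 cycles on 343: each ℓ→(−1)^(ℓ−1), product (−1)^324 = +1.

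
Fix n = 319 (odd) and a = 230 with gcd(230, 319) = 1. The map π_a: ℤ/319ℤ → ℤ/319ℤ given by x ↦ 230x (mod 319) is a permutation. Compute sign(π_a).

Orbit of 122 under x↦230x: [122, 307, 111, 10, 67, 98, 210]… (length divides ord_319(230)).
Cycle type of π: 28×11 + 2×5 + 1; total 17 cycles.
319 − 17 = 302 transpositions; sign(π) = (−1)^302 = +1.

+1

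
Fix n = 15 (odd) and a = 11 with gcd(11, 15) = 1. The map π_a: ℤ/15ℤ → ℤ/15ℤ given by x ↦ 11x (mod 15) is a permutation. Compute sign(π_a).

-1

Trace 1: π^k(1) = [1, 11] for k=0..1.
Cycle lengths of π_11 on ℤ/15ℤ: [2, 2, 2, 2, 2, 1, 1, 1, 1, 1]; 10 cycles in total.
n − c = 15 − 10 = 5; sign = (−1)^5 = -1.
Zolotarev: (11|15) = -1, matching the cycle-count sign.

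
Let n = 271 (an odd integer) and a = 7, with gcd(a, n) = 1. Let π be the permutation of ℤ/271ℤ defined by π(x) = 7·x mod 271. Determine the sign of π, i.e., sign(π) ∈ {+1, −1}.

Trace 77: π^k(77) = [77, 268, 250, 124, 55, 114, 256] for k=0..6.
Cycle type of π: 135×2 + 1; total 3 cycles.
271 − 3 = 268 transpositions; sign(π) = (−1)^268 = +1.
Check: (7/271) = +1 by Zolotarev.

+1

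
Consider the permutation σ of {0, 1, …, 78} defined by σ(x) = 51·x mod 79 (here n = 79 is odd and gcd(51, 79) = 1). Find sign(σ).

Orbit of 36 under x↦51x: [36, 19, 21, 44, 32, 52, 45]… (length divides ord_79(51)).
π_51 has 3 disjoint cycles with lengths [39, 39, 1] on {0,…,78}.
Σ(ℓ_i−1) = 79−3 = 76; sign = (−1)^76 = +1.
(51|79)_J = +1 (Zolotarev's lemma cross-check).

+1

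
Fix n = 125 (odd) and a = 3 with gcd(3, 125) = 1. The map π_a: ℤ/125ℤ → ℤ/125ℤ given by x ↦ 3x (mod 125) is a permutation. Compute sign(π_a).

-1

Trace 17: π^k(17) = [17, 51, 28, 84, 2, 6, 18] for k=0..6.
The orbit structure of x ↦ 3x mod 125: 4 orbits of sizes [100, 20, 4, 1].
4 cycles on 125: each ℓ→(−1)^(ℓ−1), product (−1)^121 = -1.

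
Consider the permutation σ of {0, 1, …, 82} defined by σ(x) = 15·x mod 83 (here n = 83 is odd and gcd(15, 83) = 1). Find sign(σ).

Start at x=56: 56 → 10 → 67 → 9 → 52 → 33 → 80 → … (one orbit).
Cycle lengths of π_15 on ℤ/83ℤ: [82, 1]; 2 cycles in total.
83 − 2 = 81 transpositions; sign(π) = (−1)^81 = -1.
Check: (15/83) = -1 by Zolotarev.

-1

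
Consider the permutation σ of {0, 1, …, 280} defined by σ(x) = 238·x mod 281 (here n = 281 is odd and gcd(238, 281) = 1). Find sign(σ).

Start at x=50: 50 → 98 → 1 → 238 → 163 → 16 → 155 → … (one orbit).
The orbit structure of x ↦ 238x mod 281: 9 orbits of sizes [35, 35, 35, 35, 35, 35, 35, 35, 1].
Σ(ℓ_i−1) = 281−9 = 272; sign = (−1)^272 = +1.
Check: (238/281) = +1 by Zolotarev.

+1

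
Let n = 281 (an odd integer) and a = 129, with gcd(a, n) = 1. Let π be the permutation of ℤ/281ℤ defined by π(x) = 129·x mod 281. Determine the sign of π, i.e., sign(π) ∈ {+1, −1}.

Start at x=280: 280 → 152 → 219 → 151 → 90 → 89 → 241 → … (one orbit).
Cycle type of π: 40×7 + 1; total 8 cycles.
sign(π) = (−1)^{n − #cycles} = (−1)^{281−8} = (−1)^273 = -1.

-1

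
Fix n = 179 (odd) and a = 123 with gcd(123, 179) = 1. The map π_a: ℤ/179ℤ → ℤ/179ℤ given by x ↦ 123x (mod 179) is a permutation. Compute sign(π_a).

Start at x=85: 85 → 73 → 29 → 166 → 12 → 44 → 42 → … (one orbit).
π_123 has 2 disjoint cycles with lengths [178, 1] on {0,…,178}.
n − c = 179 − 2 = 177; sign = (−1)^177 = -1.
Zolotarev: (123|179) = -1, matching the cycle-count sign.

-1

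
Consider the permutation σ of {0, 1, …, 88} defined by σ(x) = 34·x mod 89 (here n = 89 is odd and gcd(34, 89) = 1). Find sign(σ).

Start at x=88: 88 → 55 → 1 → 34 → 88 (one orbit).
π_34 has 23 disjoint cycles with lengths [4, 4, 4, 4, 4, 4, 4, 4, 4, 4, 4, 4, 4, 4, 4, 4, 4, 4, 4, 4, 4, 4, 1] on {0,…,88}.
Σ(ℓ_i−1) = 89−23 = 66; sign = (−1)^66 = +1.

+1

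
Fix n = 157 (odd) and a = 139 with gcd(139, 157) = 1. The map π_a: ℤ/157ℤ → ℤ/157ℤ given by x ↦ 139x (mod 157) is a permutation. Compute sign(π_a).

Trace 2: π^k(2) = [2, 121, 20, 111, 43, 11, 116] for k=0..6.
The orbit structure of x ↦ 139x mod 157: 2 orbits of sizes [156, 1].
With 2 cycles on 157 points, sign = (−1)^{157−2} = -1.

-1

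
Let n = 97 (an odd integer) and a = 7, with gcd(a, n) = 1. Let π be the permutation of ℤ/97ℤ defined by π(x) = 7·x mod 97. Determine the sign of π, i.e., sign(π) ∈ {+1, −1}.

-1

Orbit of 28 under x↦7x: [28, 2, 14, 1, 7, 49, 52]… (length divides ord_97(7)).
Decompose π into cycles: lengths [96, 1] (2 cycles, including the fixed point 0).
2 cycles on 97: each ℓ→(−1)^(ℓ−1), product (−1)^95 = -1.
(7|97)_J = -1 (Zolotarev's lemma cross-check).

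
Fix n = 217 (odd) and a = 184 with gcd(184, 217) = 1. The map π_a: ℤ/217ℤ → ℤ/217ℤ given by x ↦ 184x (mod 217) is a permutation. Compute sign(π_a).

-1

Start at x=16: 16 → 123 → 64 → 58 → 39 → 15 → 156 → … (one orbit).
Decompose π into cycles: lengths [30, 30, 30, 30, 30, 30, 10, 10, 10, 3, 3, 1] (12 cycles, including the fixed point 0).
12 cycles on 217: each ℓ→(−1)^(ℓ−1), product (−1)^205 = -1.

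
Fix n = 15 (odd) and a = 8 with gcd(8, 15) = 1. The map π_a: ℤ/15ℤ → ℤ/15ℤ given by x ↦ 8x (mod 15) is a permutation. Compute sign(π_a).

Orbit of 2 under x↦8x: [2, 1, 8, 4]… (length divides ord_15(8)).
π_8 has 5 disjoint cycles with lengths [4, 4, 4, 2, 1] on {0,…,14}.
With 5 cycles on 15 points, sign = (−1)^{15−5} = +1.
Via Zolotarev, sign(π_{8}) = (8|15) = +1.

+1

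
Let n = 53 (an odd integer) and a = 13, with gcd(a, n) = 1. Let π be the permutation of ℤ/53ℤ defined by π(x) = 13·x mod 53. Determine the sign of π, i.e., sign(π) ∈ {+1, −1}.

Trace 16: π^k(16) = [16, 49, 1, 13, 10, 24, 47] for k=0..6.
The orbit structure of x ↦ 13x mod 53: 5 orbits of sizes [13, 13, 13, 13, 1].
n − c = 53 − 5 = 48; sign = (−1)^48 = +1.
Via Zolotarev, sign(π_{13}) = (13|53) = +1.

+1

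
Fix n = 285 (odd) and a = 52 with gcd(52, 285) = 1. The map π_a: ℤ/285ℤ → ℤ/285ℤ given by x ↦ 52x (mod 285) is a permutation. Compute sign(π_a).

+1

Trace 196: π^k(196) = [196, 217, 169, 238, 121, 22, 4] for k=0..6.
15 cycles of lengths [36, 36, 36, 36, 36, 36, 18, 18, 18, 4, 4, 4, 1, 1, 1].
sign(π) = (−1)^{n − #cycles} = (−1)^{285−15} = (−1)^270 = +1.
Zolotarev: (52|285) = +1, matching the cycle-count sign.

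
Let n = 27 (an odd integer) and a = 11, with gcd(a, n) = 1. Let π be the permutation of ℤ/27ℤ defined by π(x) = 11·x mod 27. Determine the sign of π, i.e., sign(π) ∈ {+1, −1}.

-1

Trace 2: π^k(2) = [2, 22, 26, 16, 14, 19, 20] for k=0..6.
Cycle lengths of π_11 on ℤ/27ℤ: [18, 6, 2, 1]; 4 cycles in total.
sign(π) = (−1)^{n − #cycles} = (−1)^{27−4} = (−1)^23 = -1.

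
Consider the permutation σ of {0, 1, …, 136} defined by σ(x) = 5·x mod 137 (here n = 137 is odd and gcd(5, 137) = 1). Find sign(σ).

-1

Start at x=19: 19 → 95 → 64 → 46 → 93 → 54 → 133 → … (one orbit).
The orbit structure of x ↦ 5x mod 137: 2 orbits of sizes [136, 1].
n − c = 137 − 2 = 135; sign = (−1)^135 = -1.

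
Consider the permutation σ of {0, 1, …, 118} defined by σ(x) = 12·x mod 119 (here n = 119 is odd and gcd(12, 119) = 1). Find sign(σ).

Orbit of 25 under x↦12x: [25, 62, 30, 3, 36, 75, 67]… (length divides ord_119(12)).
Cycle type of π: 48×2 + 16 + 6 + 1; total 5 cycles.
119 − 5 = 114 transpositions; sign(π) = (−1)^114 = +1.
(12|119)_J = +1 (Zolotarev's lemma cross-check).

+1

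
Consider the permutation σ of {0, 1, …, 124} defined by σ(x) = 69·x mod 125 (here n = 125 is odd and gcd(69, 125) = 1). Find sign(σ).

+1

Orbit of 71 under x↦69x: [71, 24, 31, 14, 91, 29, 1]… (length divides ord_125(69)).
Decompose π into cycles: lengths [50, 50, 10, 10, 2, 2, 1] (7 cycles, including the fixed point 0).
7 cycles on 125: each ℓ→(−1)^(ℓ−1), product (−1)^118 = +1.
The Jacobi symbol (69|125) = +1 (Zolotarev) agrees.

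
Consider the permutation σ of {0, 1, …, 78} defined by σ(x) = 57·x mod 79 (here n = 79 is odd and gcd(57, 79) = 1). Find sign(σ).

Trace 18: π^k(18) = [18, 78, 22, 69, 62, 58, 67] for k=0..6.
The orbit structure of x ↦ 57x mod 79: 4 orbits of sizes [26, 26, 26, 1].
79 − 4 = 75 transpositions; sign(π) = (−1)^75 = -1.
Zolotarev: (57|79) = -1, matching the cycle-count sign.

-1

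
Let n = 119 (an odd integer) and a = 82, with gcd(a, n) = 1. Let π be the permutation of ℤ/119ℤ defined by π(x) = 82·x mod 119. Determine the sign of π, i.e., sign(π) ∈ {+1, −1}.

+1

Start at x=96: 96 → 18 → 48 → 9 → 24 → 64 → 12 → … (one orbit).
Cycle type of π: 48×2 + 16 + 6 + 1; total 5 cycles.
sign(π) = (−1)^{n − #cycles} = (−1)^{119−5} = (−1)^114 = +1.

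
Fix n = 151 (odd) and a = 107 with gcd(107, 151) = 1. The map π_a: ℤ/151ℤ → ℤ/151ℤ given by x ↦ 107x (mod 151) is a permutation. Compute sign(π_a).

Orbit of 142 under x↦107x: [142, 94, 92, 29, 83, 123, 24]… (length divides ord_151(107)).
Cycle lengths of π_107 on ℤ/151ℤ: [50, 50, 50, 1]; 4 cycles in total.
4 cycles on 151: each ℓ→(−1)^(ℓ−1), product (−1)^147 = -1.
Check: (107/151) = -1 by Zolotarev.

-1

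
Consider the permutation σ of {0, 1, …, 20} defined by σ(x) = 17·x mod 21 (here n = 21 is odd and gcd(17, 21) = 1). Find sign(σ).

+1

Trace 5: π^k(5) = [5, 1, 17, 16, 20, 4] for k=0..5.
Cycle type of π: 6×3 + 2 + 1; total 5 cycles.
With 5 cycles on 21 points, sign = (−1)^{21−5} = +1.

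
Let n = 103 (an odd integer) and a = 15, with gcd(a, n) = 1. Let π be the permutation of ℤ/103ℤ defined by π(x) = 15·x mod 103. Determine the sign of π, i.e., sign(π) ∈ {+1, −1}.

+1

Start at x=79: 79 → 52 → 59 → 61 → 91 → 26 → 81 → … (one orbit).
Cycle type of π: 51×2 + 1; total 3 cycles.
n − c = 103 − 3 = 100; sign = (−1)^100 = +1.
Check: (15/103) = +1 by Zolotarev.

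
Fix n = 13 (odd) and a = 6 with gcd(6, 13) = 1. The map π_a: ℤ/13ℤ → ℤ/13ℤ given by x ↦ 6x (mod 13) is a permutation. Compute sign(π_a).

Orbit of 9 under x↦6x: [9, 2, 12, 7, 3, 5, 4]… (length divides ord_13(6)).
2 cycles of lengths [12, 1].
n − c = 13 − 2 = 11; sign = (−1)^11 = -1.

-1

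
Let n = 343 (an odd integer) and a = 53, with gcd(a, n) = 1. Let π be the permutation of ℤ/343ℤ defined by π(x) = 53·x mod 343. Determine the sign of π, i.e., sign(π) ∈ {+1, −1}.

Start at x=116: 116 → 317 → 337 → 25 → 296 → 253 → 32 → … (one orbit).
7 cycles of lengths [147, 147, 21, 21, 3, 3, 1].
sign(π) = (−1)^{n − #cycles} = (−1)^{343−7} = (−1)^336 = +1.
(53|343)_J = +1 (Zolotarev's lemma cross-check).

+1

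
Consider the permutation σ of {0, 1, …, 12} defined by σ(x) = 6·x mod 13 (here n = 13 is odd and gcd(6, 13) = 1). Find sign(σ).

-1

Start at x=5: 5 → 4 → 11 → 1 → 6 → 10 → 8 → … (one orbit).
The orbit structure of x ↦ 6x mod 13: 2 orbits of sizes [12, 1].
sign(π) = (−1)^{n − #cycles} = (−1)^{13−2} = (−1)^11 = -1.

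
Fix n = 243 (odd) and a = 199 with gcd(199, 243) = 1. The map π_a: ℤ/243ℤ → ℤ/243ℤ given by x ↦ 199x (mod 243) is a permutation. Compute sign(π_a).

Start at x=46: 46 → 163 → 118 → 154 → 28 → 226 → 19 → … (one orbit).
The orbit structure of x ↦ 199x mod 243: 27 orbits of sizes [27, 27, 27, 27, 27, 27, 9, 9, 9, 9, 9, 9, 3, 3, 3, 3, 3, 3, 1, 1, 1, 1, 1, 1, 1, 1, 1].
Σ(ℓ_i−1) = 243−27 = 216; sign = (−1)^216 = +1.

+1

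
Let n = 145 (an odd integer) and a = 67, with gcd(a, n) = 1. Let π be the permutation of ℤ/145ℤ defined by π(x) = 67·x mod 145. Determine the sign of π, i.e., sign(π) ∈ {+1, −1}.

Start at x=111: 111 → 42 → 59 → 38 → 81 → 62 → 94 → … (one orbit).
The orbit structure of x ↦ 67x mod 145: 8 orbits of sizes [28, 28, 28, 28, 14, 14, 4, 1].
Σ(ℓ_i−1) = 145−8 = 137; sign = (−1)^137 = -1.
Check: (67/145) = -1 by Zolotarev.

-1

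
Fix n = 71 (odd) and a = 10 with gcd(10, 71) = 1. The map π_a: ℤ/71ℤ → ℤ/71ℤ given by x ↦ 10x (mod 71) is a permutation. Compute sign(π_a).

Trace 15: π^k(15) = [15, 8, 9, 19, 48, 54, 43] for k=0..6.
π_10 has 3 disjoint cycles with lengths [35, 35, 1] on {0,…,70}.
sign(π) = (−1)^{n − #cycles} = (−1)^{71−3} = (−1)^68 = +1.

+1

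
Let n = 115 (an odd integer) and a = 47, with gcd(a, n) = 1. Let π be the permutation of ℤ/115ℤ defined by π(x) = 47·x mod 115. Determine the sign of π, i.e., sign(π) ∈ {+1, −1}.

-1

Trace 1: π^k(1) = [1, 47, 24, 93] for k=0..3.
Decompose π into cycles: lengths [4, 4, 4, 4, 4, 4, 4, 4, 4, 4, 4, 4, 4, 4, 4, 4, 4, 4, 4, 4, 4, 4, 4, 1, 1, 1, 1, 1, 1, 1, 1, 1, 1, 1, 1, 1, 1, 1, 1, 1, 1, 1, 1, 1, 1, 1] (46 cycles, including the fixed point 0).
46 cycles on 115: each ℓ→(−1)^(ℓ−1), product (−1)^69 = -1.
Via Zolotarev, sign(π_{47}) = (47|115) = -1.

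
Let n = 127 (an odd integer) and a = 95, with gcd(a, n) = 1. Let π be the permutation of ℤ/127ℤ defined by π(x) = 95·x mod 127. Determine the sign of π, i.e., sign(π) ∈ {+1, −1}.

Start at x=111: 111 → 4 → 126 → 32 → 119 → 2 → 63 → … (one orbit).
10 cycles of lengths [14, 14, 14, 14, 14, 14, 14, 14, 14, 1].
n − c = 127 − 10 = 117; sign = (−1)^117 = -1.
Via Zolotarev, sign(π_{95}) = (95|127) = -1.

-1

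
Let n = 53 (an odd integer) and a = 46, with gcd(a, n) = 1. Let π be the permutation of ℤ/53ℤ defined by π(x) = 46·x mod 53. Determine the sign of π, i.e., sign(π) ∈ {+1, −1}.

Start at x=13: 13 → 15 → 1 → 46 → 49 → 28 → 16 → … (one orbit).
The orbit structure of x ↦ 46x mod 53: 5 orbits of sizes [13, 13, 13, 13, 1].
sign(π) = (−1)^{n − #cycles} = (−1)^{53−5} = (−1)^48 = +1.
(46|53)_J = +1 (Zolotarev's lemma cross-check).

+1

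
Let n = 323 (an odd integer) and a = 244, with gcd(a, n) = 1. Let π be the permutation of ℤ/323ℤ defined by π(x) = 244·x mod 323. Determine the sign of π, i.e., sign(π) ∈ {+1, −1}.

Start at x=142: 142 → 87 → 233 → 4 → 7 → 93 → 82 → … (one orbit).
Decompose π into cycles: lengths [144, 144, 16, 9, 9, 1] (6 cycles, including the fixed point 0).
6 cycles on 323: each ℓ→(−1)^(ℓ−1), product (−1)^317 = -1.
Via Zolotarev, sign(π_{244}) = (244|323) = -1.

-1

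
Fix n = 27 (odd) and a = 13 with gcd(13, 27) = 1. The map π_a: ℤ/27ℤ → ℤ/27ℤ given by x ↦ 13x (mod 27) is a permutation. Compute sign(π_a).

Orbit of 10 under x↦13x: [10, 22, 16, 19, 4, 25, 1]… (length divides ord_27(13)).
7 cycles of lengths [9, 9, 3, 3, 1, 1, 1].
27 − 7 = 20 transpositions; sign(π) = (−1)^20 = +1.
Check: (13/27) = +1 by Zolotarev.

+1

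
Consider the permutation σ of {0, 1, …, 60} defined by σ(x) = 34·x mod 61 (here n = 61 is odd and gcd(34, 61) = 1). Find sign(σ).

Start at x=20: 20 → 9 → 1 → 34 → 58 → 20 (one orbit).
Cycle lengths of π_34 on ℤ/61ℤ: [5, 5, 5, 5, 5, 5, 5, 5, 5, 5, 5, 5, 1]; 13 cycles in total.
n − c = 61 − 13 = 48; sign = (−1)^48 = +1.
Check: (34/61) = +1 by Zolotarev.

+1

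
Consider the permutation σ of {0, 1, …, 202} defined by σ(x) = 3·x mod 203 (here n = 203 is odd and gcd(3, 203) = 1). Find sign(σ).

+1

Trace 183: π^k(183) = [183, 143, 23, 69, 4, 12, 36] for k=0..6.
The orbit structure of x ↦ 3x mod 203: 5 orbits of sizes [84, 84, 28, 6, 1].
203 − 5 = 198 transpositions; sign(π) = (−1)^198 = +1.
Check: (3/203) = +1 by Zolotarev.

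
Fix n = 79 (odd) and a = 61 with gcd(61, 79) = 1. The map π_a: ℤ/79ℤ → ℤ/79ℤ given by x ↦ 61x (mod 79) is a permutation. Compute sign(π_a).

-1

Trace 12: π^k(12) = [12, 21, 17, 10, 57, 1, 61] for k=0..6.
Cycle type of π: 26×3 + 1; total 4 cycles.
79 − 4 = 75 transpositions; sign(π) = (−1)^75 = -1.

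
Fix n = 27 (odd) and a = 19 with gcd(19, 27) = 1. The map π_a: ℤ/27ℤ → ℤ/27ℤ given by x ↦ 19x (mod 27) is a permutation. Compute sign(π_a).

Trace 10: π^k(10) = [10, 1, 19] for k=0..2.
π_19 has 15 disjoint cycles with lengths [3, 3, 3, 3, 3, 3, 1, 1, 1, 1, 1, 1, 1, 1, 1] on {0,…,26}.
n − c = 27 − 15 = 12; sign = (−1)^12 = +1.
Via Zolotarev, sign(π_{19}) = (19|27) = +1.

+1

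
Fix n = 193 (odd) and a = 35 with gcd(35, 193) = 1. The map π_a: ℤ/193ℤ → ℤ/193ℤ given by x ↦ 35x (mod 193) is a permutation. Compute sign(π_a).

Start at x=105: 105 → 8 → 87 → 150 → 39 → 14 → 104 → … (one orbit).
The orbit structure of x ↦ 35x mod 193: 4 orbits of sizes [64, 64, 64, 1].
sign(π) = (−1)^{n − #cycles} = (−1)^{193−4} = (−1)^189 = -1.
Via Zolotarev, sign(π_{35}) = (35|193) = -1.

-1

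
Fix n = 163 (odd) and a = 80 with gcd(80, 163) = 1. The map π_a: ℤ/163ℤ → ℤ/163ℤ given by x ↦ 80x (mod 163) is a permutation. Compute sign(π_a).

Orbit of 57 under x↦80x: [57, 159, 6, 154, 95, 102, 10]… (length divides ord_163(80)).
Decompose π into cycles: lengths [162, 1] (2 cycles, including the fixed point 0).
With 2 cycles on 163 points, sign = (−1)^{163−2} = -1.

-1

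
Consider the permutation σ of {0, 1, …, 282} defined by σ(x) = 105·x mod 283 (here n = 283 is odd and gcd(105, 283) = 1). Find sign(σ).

+1

Start at x=169: 169 → 199 → 236 → 159 → 281 → 73 → 24 → … (one orbit).
Cycle lengths of π_105 on ℤ/283ℤ: [141, 141, 1]; 3 cycles in total.
Σ(ℓ_i−1) = 283−3 = 280; sign = (−1)^280 = +1.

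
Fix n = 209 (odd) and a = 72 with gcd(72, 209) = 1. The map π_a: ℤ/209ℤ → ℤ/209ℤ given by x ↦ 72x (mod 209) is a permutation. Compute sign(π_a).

Trace 46: π^k(46) = [46, 177, 204, 58, 205, 130, 164] for k=0..6.
Cycle lengths of π_72 on ℤ/209ℤ: [90, 90, 18, 10, 1]; 5 cycles in total.
n − c = 209 − 5 = 204; sign = (−1)^204 = +1.
The Jacobi symbol (72|209) = +1 (Zolotarev) agrees.

+1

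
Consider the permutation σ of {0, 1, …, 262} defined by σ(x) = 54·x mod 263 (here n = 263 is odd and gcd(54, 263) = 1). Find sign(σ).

+1

Start at x=25: 25 → 35 → 49 → 16 → 75 → 105 → 147 → … (one orbit).
Cycle type of π: 131×2 + 1; total 3 cycles.
3 cycles on 263: each ℓ→(−1)^(ℓ−1), product (−1)^260 = +1.
Check: (54/263) = +1 by Zolotarev.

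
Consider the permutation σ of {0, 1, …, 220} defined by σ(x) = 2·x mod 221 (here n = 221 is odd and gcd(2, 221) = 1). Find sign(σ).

-1

Start at x=35: 35 → 70 → 140 → 59 → 118 → 15 → 30 → … (one orbit).
Cycle type of π: 24×8 + 12 + 8×2 + 1; total 12 cycles.
12 cycles on 221: each ℓ→(−1)^(ℓ−1), product (−1)^209 = -1.
The Jacobi symbol (2|221) = -1 (Zolotarev) agrees.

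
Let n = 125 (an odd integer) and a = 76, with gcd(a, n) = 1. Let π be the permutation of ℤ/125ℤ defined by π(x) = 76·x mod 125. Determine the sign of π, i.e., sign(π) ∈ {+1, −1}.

Start at x=1: 1 → 76 → 26 → 101 → 51 → 1 (one orbit).
45 cycles of lengths [5, 5, 5, 5, 5, 5, 5, 5, 5, 5, 5, 5, 5, 5, 5, 5, 5, 5, 5, 5, 1, 1, 1, 1, 1, 1, 1, 1, 1, 1, 1, 1, 1, 1, 1, 1, 1, 1, 1, 1, 1, 1, 1, 1, 1].
Σ(ℓ_i−1) = 125−45 = 80; sign = (−1)^80 = +1.
Via Zolotarev, sign(π_{76}) = (76|125) = +1.

+1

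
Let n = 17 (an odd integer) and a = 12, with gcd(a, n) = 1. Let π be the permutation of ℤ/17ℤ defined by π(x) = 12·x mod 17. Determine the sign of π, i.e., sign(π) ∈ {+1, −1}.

Trace 6: π^k(6) = [6, 4, 14, 15, 10, 1, 12] for k=0..6.
Cycle lengths of π_12 on ℤ/17ℤ: [16, 1]; 2 cycles in total.
n − c = 17 − 2 = 15; sign = (−1)^15 = -1.
Via Zolotarev, sign(π_{12}) = (12|17) = -1.

-1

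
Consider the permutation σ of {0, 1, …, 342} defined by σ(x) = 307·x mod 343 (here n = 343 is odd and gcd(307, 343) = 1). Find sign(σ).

Orbit of 300 under x↦307x: [300, 176, 181, 1, 307, 267, 335]… (length divides ord_343(307)).
Decompose π into cycles: lengths [98, 98, 98, 14, 14, 14, 2, 2, 2, 1] (10 cycles, including the fixed point 0).
With 10 cycles on 343 points, sign = (−1)^{343−10} = -1.

-1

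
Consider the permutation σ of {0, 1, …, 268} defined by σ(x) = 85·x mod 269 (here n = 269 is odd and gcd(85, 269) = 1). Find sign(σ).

-1

Trace 64: π^k(64) = [64, 60, 258, 141, 149, 22, 256] for k=0..6.
2 cycles of lengths [268, 1].
With 2 cycles on 269 points, sign = (−1)^{269−2} = -1.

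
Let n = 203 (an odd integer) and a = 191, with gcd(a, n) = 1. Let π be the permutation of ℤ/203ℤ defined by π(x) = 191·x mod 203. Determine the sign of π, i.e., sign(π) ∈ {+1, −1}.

-1

Start at x=1: 1 → 191 → 144 → 99 → 30 → 46 → 57 → … (one orbit).
The orbit structure of x ↦ 191x mod 203: 24 orbits of sizes [12, 12, 12, 12, 12, 12, 12, 12, 12, 12, 12, 12, 12, 12, 4, 4, 4, 4, 4, 4, 4, 3, 3, 1].
24 cycles on 203: each ℓ→(−1)^(ℓ−1), product (−1)^179 = -1.
Via Zolotarev, sign(π_{191}) = (191|203) = -1.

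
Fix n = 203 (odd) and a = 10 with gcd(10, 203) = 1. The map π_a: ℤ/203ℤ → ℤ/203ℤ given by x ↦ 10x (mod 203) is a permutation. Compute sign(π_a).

Orbit of 27 under x↦10x: [27, 67, 61, 1, 10, 100, 188]… (length divides ord_203(10)).
Cycle type of π: 84×2 + 28 + 6 + 1; total 5 cycles.
203 − 5 = 198 transpositions; sign(π) = (−1)^198 = +1.
The Jacobi symbol (10|203) = +1 (Zolotarev) agrees.

+1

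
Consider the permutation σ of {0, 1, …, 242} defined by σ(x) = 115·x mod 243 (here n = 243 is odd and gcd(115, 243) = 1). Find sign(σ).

Start at x=43: 43 → 85 → 55 → 7 → 76 → 235 → 52 → … (one orbit).
The orbit structure of x ↦ 115x mod 243: 11 orbits of sizes [81, 81, 27, 27, 9, 9, 3, 3, 1, 1, 1].
11 cycles on 243: each ℓ→(−1)^(ℓ−1), product (−1)^232 = +1.
Via Zolotarev, sign(π_{115}) = (115|243) = +1.

+1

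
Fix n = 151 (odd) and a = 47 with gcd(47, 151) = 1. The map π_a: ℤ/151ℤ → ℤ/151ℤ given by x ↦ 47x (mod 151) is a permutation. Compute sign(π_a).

Orbit of 116 under x↦47x: [116, 16, 148, 10, 17, 44, 105]… (length divides ord_151(47)).
Cycle type of π: 75×2 + 1; total 3 cycles.
sign(π) = (−1)^{n − #cycles} = (−1)^{151−3} = (−1)^148 = +1.
Via Zolotarev, sign(π_{47}) = (47|151) = +1.

+1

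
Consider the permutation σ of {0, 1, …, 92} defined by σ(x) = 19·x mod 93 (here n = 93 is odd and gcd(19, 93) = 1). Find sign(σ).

Orbit of 10 under x↦19x: [10, 4, 76, 49, 1, 19, 82]… (length divides ord_93(19)).
Cycle lengths of π_19 on ℤ/93ℤ: [15, 15, 15, 15, 15, 15, 1, 1, 1]; 9 cycles in total.
sign(π) = (−1)^{n − #cycles} = (−1)^{93−9} = (−1)^84 = +1.
Check: (19/93) = +1 by Zolotarev.

+1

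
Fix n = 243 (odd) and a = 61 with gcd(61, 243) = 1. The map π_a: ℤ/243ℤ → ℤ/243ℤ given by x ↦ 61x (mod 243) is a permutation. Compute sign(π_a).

Orbit of 241 under x↦61x: [241, 121, 91, 205, 112, 28, 7]… (length divides ord_243(61)).
Decompose π into cycles: lengths [81, 81, 27, 27, 9, 9, 3, 3, 1, 1, 1] (11 cycles, including the fixed point 0).
With 11 cycles on 243 points, sign = (−1)^{243−11} = +1.
Via Zolotarev, sign(π_{61}) = (61|243) = +1.

+1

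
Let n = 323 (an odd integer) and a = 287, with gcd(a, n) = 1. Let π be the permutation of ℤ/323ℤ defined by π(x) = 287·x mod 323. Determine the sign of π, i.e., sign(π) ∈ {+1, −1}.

Orbit of 223 under x↦287x: [223, 47, 246, 188, 15, 106, 60]… (length divides ord_323(287)).
Cycle lengths of π_287 on ℤ/323ℤ: [72, 72, 72, 72, 18, 8, 8, 1]; 8 cycles in total.
Σ(ℓ_i−1) = 323−8 = 315; sign = (−1)^315 = -1.
(287|323)_J = -1 (Zolotarev's lemma cross-check).

-1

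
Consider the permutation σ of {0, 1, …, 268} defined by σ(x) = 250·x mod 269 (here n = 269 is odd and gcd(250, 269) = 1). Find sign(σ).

-1

Orbit of 18 under x↦250x: [18, 196, 42, 9, 98, 21, 139]… (length divides ord_269(250)).
2 cycles of lengths [268, 1].
Σ(ℓ_i−1) = 269−2 = 267; sign = (−1)^267 = -1.
(250|269)_J = -1 (Zolotarev's lemma cross-check).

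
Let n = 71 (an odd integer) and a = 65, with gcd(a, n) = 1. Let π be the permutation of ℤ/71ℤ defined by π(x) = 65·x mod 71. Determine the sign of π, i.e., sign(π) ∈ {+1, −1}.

-1

Orbit of 28 under x↦65x: [28, 45, 14, 58, 7, 29, 39]… (length divides ord_71(65)).
Decompose π into cycles: lengths [70, 1] (2 cycles, including the fixed point 0).
Σ(ℓ_i−1) = 71−2 = 69; sign = (−1)^69 = -1.
Zolotarev: (65|71) = -1, matching the cycle-count sign.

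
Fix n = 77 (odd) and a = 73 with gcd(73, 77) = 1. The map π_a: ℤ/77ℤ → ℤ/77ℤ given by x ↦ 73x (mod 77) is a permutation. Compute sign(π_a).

+1

Orbit of 71 under x↦73x: [71, 24, 58, 76, 4, 61, 64]… (length divides ord_77(73)).
Cycle lengths of π_73 on ℤ/77ℤ: [30, 30, 10, 6, 1]; 5 cycles in total.
With 5 cycles on 77 points, sign = (−1)^{77−5} = +1.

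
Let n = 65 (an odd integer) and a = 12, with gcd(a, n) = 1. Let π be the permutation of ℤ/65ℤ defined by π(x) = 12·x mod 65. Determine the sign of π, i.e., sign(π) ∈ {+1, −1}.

-1

Start at x=38: 38 → 1 → 12 → 14 → 38 (one orbit).
π_12 has 20 disjoint cycles with lengths [4, 4, 4, 4, 4, 4, 4, 4, 4, 4, 4, 4, 4, 2, 2, 2, 2, 2, 2, 1] on {0,…,64}.
n − c = 65 − 20 = 45; sign = (−1)^45 = -1.
The Jacobi symbol (12|65) = -1 (Zolotarev) agrees.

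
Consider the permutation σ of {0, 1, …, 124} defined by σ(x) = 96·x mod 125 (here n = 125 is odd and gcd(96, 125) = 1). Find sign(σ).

Start at x=66: 66 → 86 → 6 → 76 → 46 → 41 → 61 → … (one orbit).
Decompose π into cycles: lengths [25, 25, 25, 25, 5, 5, 5, 5, 1, 1, 1, 1, 1] (13 cycles, including the fixed point 0).
sign(π) = (−1)^{n − #cycles} = (−1)^{125−13} = (−1)^112 = +1.
Zolotarev: (96|125) = +1, matching the cycle-count sign.

+1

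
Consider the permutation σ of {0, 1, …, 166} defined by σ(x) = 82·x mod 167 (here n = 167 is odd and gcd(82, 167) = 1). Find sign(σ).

-1

Orbit of 15 under x↦82x: [15, 61, 159, 12, 149, 27, 43]… (length divides ord_167(82)).
2 cycles of lengths [166, 1].
Σ(ℓ_i−1) = 167−2 = 165; sign = (−1)^165 = -1.
Check: (82/167) = -1 by Zolotarev.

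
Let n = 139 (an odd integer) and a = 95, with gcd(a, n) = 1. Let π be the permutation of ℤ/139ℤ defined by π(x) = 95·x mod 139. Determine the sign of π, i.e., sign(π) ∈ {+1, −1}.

Trace 39: π^k(39) = [39, 91, 27, 63, 8, 65, 59] for k=0..6.
4 cycles of lengths [46, 46, 46, 1].
4 cycles on 139: each ℓ→(−1)^(ℓ−1), product (−1)^135 = -1.

-1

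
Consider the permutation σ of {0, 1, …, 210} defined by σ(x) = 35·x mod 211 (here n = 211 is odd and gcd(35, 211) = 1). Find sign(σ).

-1

Orbit of 156 under x↦35x: [156, 185, 145, 11, 174, 182, 40]… (length divides ord_211(35)).
Decompose π into cycles: lengths [210, 1] (2 cycles, including the fixed point 0).
n − c = 211 − 2 = 209; sign = (−1)^209 = -1.
Via Zolotarev, sign(π_{35}) = (35|211) = -1.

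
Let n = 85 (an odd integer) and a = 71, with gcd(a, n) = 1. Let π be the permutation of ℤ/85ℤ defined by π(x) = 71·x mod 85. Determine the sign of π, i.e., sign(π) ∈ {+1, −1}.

Trace 61: π^k(61) = [61, 81, 56, 66, 11, 16, 31] for k=0..6.
The orbit structure of x ↦ 71x mod 85: 10 orbits of sizes [16, 16, 16, 16, 16, 1, 1, 1, 1, 1].
n − c = 85 − 10 = 75; sign = (−1)^75 = -1.
The Jacobi symbol (71|85) = -1 (Zolotarev) agrees.

-1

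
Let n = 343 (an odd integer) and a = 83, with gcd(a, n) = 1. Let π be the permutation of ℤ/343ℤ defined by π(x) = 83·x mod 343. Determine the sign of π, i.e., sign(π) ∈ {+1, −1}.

Trace 1: π^k(1) = [1, 83, 29, 6, 155, 174, 36] for k=0..6.
Cycle type of π: 98×3 + 14×3 + 2×3 + 1; total 10 cycles.
343 − 10 = 333 transpositions; sign(π) = (−1)^333 = -1.

-1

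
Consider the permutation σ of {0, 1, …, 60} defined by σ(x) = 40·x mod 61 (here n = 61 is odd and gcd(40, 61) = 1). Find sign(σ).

Orbit of 50 under x↦40x: [50, 48, 29, 1, 40, 14, 11]… (length divides ord_61(40)).
π_40 has 6 disjoint cycles with lengths [12, 12, 12, 12, 12, 1] on {0,…,60}.
With 6 cycles on 61 points, sign = (−1)^{61−6} = -1.
The Jacobi symbol (40|61) = -1 (Zolotarev) agrees.

-1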